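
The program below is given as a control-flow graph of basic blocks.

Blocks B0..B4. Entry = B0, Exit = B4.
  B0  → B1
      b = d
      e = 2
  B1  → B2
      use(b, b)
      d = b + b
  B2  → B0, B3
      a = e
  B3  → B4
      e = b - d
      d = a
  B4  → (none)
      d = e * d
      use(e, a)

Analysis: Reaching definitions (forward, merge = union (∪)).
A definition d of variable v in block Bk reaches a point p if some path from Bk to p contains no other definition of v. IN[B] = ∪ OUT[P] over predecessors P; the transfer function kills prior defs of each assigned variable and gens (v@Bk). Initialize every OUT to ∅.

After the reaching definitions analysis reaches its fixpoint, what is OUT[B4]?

Converged values:
  B0:   IN={a@B2, b@B0, d@B1, e@B0}   OUT={a@B2, b@B0, d@B1, e@B0}
  B1:   IN={a@B2, b@B0, d@B1, e@B0}   OUT={a@B2, b@B0, d@B1, e@B0}
  B2:   IN={a@B2, b@B0, d@B1, e@B0}   OUT={a@B2, b@B0, d@B1, e@B0}
  B3:   IN={a@B2, b@B0, d@B1, e@B0}   OUT={a@B2, b@B0, d@B3, e@B3}
  B4:   IN={a@B2, b@B0, d@B3, e@B3}   OUT={a@B2, b@B0, d@B4, e@B3}

Merge at B4: IN[B4] = OUT[B3] = {a@B2, b@B0, d@B3, e@B3}
Applying B4's transfer function to that IN value gives OUT[B4] (row B4 above).

Answer: {a@B2, b@B0, d@B4, e@B3}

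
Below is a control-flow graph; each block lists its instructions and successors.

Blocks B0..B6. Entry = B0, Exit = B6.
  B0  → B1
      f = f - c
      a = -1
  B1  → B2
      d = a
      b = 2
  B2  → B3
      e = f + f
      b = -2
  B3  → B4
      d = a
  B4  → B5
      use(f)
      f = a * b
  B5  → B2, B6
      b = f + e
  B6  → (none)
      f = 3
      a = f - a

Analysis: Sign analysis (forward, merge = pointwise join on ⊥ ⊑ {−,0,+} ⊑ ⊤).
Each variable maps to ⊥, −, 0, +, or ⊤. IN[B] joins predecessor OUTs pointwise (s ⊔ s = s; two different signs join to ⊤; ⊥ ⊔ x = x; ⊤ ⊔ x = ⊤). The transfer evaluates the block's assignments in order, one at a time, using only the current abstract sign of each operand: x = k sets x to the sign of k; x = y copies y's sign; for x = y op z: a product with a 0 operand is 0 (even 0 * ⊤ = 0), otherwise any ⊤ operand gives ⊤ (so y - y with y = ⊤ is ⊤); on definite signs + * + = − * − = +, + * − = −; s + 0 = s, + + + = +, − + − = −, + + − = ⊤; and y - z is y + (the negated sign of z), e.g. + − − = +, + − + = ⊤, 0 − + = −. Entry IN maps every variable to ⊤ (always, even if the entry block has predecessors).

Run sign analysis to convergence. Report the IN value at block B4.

Answer: {a: -, b: -, c: ⊤, d: -, e: ⊤, f: ⊤}

Trace:
Converged values:
  B0:  IN=(all ⊤)  OUT={a:-; rest ⊤}
  B1:  IN={a:-; rest ⊤}  OUT={a:-, b:+, d:-; rest ⊤}
  B2:  IN={a:-, d:-; rest ⊤}  OUT={a:-, b:-, d:-; rest ⊤}
  B3:  IN={a:-, b:-, d:-; rest ⊤}  OUT={a:-, b:-, d:-; rest ⊤}
  B4:  IN={a:-, b:-, d:-; rest ⊤}  OUT={a:-, b:-, d:-, f:+; rest ⊤}
  B5:  IN={a:-, b:-, d:-, f:+; rest ⊤}  OUT={a:-, d:-, f:+; rest ⊤}
  B6:  IN={a:-, d:-, f:+; rest ⊤}  OUT={a:+, d:-, f:+; rest ⊤}

Merge at B4: IN[B4] = OUT[B3] = {a: -, b: -, c: ⊤, d: -, e: ⊤, f: ⊤}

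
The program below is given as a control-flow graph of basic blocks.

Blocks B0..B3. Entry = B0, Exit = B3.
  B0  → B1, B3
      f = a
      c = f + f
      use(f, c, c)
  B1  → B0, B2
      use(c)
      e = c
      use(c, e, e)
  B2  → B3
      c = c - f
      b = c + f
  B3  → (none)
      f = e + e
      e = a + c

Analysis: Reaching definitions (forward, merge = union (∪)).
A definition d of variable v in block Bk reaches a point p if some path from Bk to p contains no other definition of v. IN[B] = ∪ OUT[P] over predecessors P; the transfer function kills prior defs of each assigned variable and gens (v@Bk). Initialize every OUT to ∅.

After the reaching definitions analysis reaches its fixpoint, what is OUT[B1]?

Per-block solution:
  B0:  IN={c@B0, e@B1, f@B0}  OUT={c@B0, e@B1, f@B0}
  B1:  IN={c@B0, e@B1, f@B0}  OUT={c@B0, e@B1, f@B0}
  B2:  IN={c@B0, e@B1, f@B0}  OUT={b@B2, c@B2, e@B1, f@B0}
  B3:  IN={b@B2, c@B0, c@B2, e@B1, f@B0}  OUT={b@B2, c@B0, c@B2, e@B3, f@B3}

Merge at B1: IN[B1] = OUT[B0] = {c@B0, e@B1, f@B0}
Applying B1's transfer function to that IN value gives OUT[B1] (row B1 above).

Answer: {c@B0, e@B1, f@B0}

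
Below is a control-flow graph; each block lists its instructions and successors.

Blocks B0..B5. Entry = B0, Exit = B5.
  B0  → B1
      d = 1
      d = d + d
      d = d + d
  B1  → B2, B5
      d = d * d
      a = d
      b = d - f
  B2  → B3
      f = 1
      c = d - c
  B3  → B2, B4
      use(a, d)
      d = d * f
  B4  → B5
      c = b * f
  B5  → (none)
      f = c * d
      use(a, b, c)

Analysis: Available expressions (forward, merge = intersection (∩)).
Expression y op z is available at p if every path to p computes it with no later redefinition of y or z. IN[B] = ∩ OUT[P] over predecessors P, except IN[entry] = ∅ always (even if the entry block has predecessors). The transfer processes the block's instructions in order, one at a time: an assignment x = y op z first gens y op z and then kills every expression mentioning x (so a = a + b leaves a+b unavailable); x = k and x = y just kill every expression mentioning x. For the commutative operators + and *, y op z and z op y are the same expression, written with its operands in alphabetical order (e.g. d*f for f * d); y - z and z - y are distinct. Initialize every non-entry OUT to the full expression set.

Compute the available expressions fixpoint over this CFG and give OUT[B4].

Answer: {b*f}

Derivation:
Fixpoint table:
  B0: | IN={} | OUT={}
  B1: | IN={} | OUT={d-f}
  B2: | IN={} | OUT={}
  B3: | IN={} | OUT={}
  B4: | IN={} | OUT={b*f}
  B5: | IN={} | OUT={c*d}

Merge at B4: IN[B4] = OUT[B3] = {}
Applying B4's transfer function to that IN value gives OUT[B4] (row B4 above).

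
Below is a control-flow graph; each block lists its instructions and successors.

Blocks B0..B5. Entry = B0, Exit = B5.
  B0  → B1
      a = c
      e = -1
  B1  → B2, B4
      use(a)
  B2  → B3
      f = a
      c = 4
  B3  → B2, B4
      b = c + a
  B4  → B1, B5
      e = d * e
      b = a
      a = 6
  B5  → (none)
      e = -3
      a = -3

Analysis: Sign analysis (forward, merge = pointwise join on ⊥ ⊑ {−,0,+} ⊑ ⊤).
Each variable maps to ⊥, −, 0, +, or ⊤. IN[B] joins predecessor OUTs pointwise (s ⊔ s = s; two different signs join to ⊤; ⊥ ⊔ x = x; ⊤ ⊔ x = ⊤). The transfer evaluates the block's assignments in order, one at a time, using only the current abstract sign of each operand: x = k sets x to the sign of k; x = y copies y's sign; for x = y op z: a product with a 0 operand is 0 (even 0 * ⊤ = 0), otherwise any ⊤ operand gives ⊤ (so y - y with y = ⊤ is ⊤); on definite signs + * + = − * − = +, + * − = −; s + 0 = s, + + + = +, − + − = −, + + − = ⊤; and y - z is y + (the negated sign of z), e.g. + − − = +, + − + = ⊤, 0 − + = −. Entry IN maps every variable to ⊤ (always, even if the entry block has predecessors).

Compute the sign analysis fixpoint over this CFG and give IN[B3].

Converged values:
  B0:  IN=(all ⊤)  OUT={e:-; rest ⊤}
  B1:  IN=(all ⊤)  OUT=(all ⊤)
  B2:  IN=(all ⊤)  OUT={c:+; rest ⊤}
  B3:  IN={c:+; rest ⊤}  OUT={c:+; rest ⊤}
  B4:  IN=(all ⊤)  OUT={a:+; rest ⊤}
  B5:  IN={a:+; rest ⊤}  OUT={a:-, e:-; rest ⊤}

Merge at B3: IN[B3] = OUT[B2] = {a: ⊤, b: ⊤, c: +, d: ⊤, e: ⊤, f: ⊤}

Answer: {a: ⊤, b: ⊤, c: +, d: ⊤, e: ⊤, f: ⊤}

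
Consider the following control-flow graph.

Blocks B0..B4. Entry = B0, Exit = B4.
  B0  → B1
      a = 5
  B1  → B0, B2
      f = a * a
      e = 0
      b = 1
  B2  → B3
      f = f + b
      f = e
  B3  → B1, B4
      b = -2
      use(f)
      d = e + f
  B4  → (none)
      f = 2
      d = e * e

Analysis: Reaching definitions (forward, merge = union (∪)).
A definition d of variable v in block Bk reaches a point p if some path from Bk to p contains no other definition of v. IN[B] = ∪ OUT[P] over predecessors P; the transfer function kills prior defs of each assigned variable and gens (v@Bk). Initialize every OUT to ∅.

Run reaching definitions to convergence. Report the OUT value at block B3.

Per-block solution:
  B0: | IN={a@B0, b@B1, d@B3, e@B1, f@B1} | OUT={a@B0, b@B1, d@B3, e@B1, f@B1}
  B1: | IN={a@B0, b@B1, b@B3, d@B3, e@B1, f@B1, f@B2} | OUT={a@B0, b@B1, d@B3, e@B1, f@B1}
  B2: | IN={a@B0, b@B1, d@B3, e@B1, f@B1} | OUT={a@B0, b@B1, d@B3, e@B1, f@B2}
  B3: | IN={a@B0, b@B1, d@B3, e@B1, f@B2} | OUT={a@B0, b@B3, d@B3, e@B1, f@B2}
  B4: | IN={a@B0, b@B3, d@B3, e@B1, f@B2} | OUT={a@B0, b@B3, d@B4, e@B1, f@B4}

Merge at B3: IN[B3] = OUT[B2] = {a@B0, b@B1, d@B3, e@B1, f@B2}
Applying B3's transfer function to that IN value gives OUT[B3] (row B3 above).

Answer: {a@B0, b@B3, d@B3, e@B1, f@B2}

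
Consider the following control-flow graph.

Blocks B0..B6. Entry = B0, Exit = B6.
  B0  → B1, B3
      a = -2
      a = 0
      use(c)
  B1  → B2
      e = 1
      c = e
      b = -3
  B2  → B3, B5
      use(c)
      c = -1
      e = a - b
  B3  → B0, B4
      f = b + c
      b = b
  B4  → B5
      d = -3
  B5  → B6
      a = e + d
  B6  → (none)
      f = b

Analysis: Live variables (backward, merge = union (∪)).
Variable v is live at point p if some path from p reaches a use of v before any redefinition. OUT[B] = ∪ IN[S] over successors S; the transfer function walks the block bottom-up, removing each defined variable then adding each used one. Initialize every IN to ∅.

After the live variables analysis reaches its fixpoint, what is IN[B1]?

Converged values:
  B0:  IN={b, c, d, e}  OUT={a, b, c, d, e}
  B1:  IN={a, d}  OUT={a, b, c, d}
  B2:  IN={a, b, c, d}  OUT={b, c, d, e}
  B3:  IN={b, c, d, e}  OUT={b, c, d, e}
  B4:  IN={b, e}  OUT={b, d, e}
  B5:  IN={b, d, e}  OUT={b}
  B6:  IN={b}  OUT={}

Merge at B1: OUT[B1] = IN[B2] = {a, b, c, d}
Applying B1's transfer function to that OUT value gives IN[B1] (row B1 above).

Answer: {a, d}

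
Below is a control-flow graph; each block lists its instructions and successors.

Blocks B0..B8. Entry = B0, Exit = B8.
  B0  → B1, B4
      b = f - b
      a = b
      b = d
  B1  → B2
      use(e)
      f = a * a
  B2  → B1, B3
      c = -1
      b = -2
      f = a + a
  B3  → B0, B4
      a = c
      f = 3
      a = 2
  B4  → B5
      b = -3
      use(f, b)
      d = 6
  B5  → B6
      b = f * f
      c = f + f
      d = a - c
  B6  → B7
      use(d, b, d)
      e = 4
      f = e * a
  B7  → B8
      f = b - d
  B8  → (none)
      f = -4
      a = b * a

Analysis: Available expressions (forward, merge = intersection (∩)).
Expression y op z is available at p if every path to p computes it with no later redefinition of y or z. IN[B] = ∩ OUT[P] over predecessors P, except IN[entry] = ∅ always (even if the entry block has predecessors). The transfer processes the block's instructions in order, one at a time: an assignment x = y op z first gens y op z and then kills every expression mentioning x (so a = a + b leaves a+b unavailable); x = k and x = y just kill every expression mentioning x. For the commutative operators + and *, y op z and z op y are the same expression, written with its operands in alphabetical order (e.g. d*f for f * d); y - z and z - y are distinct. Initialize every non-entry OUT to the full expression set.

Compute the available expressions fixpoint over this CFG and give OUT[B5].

Fixpoint table:
  B0:  IN={}  OUT={}
  B1:  IN={}  OUT={a*a}
  B2:  IN={a*a}  OUT={a*a, a+a}
  B3:  IN={a*a, a+a}  OUT={}
  B4:  IN={}  OUT={}
  B5:  IN={}  OUT={a-c, f*f, f+f}
  B6:  IN={a-c, f*f, f+f}  OUT={a*e, a-c}
  B7:  IN={a*e, a-c}  OUT={a*e, a-c, b-d}
  B8:  IN={a*e, a-c, b-d}  OUT={b-d}

Merge at B5: IN[B5] = OUT[B4] = {}
Applying B5's transfer function to that IN value gives OUT[B5] (row B5 above).

Answer: {a-c, f*f, f+f}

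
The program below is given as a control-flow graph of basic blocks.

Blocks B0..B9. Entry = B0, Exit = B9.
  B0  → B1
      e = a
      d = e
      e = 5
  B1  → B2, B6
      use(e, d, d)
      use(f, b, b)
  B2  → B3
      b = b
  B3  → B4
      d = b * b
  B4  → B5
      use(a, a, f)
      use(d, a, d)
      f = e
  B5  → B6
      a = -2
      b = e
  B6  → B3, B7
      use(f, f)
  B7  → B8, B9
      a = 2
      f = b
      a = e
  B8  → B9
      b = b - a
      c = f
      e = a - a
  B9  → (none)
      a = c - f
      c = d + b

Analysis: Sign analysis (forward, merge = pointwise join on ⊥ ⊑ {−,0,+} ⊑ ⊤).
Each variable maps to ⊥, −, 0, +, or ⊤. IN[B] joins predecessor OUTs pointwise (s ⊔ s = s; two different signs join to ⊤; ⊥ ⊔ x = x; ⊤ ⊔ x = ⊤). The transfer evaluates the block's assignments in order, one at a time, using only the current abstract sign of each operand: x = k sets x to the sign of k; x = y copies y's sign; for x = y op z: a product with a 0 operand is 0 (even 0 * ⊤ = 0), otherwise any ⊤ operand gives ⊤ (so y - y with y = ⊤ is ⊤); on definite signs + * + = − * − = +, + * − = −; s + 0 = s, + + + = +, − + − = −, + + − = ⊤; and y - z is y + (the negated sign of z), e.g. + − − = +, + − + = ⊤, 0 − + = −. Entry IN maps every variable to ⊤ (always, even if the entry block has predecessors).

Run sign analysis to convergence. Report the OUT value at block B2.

Answer: {a: ⊤, b: ⊤, c: ⊤, d: ⊤, e: +, f: ⊤}

Derivation:
Converged values:
  B0: | IN=(all ⊤) | OUT={e:+; rest ⊤}
  B1: | IN={e:+; rest ⊤} | OUT={e:+; rest ⊤}
  B2: | IN={e:+; rest ⊤} | OUT={e:+; rest ⊤}
  B3: | IN={e:+; rest ⊤} | OUT={e:+; rest ⊤}
  B4: | IN={e:+; rest ⊤} | OUT={e:+, f:+; rest ⊤}
  B5: | IN={e:+, f:+; rest ⊤} | OUT={a:-, b:+, e:+, f:+; rest ⊤}
  B6: | IN={e:+; rest ⊤} | OUT={e:+; rest ⊤}
  B7: | IN={e:+; rest ⊤} | OUT={a:+, e:+; rest ⊤}
  B8: | IN={a:+, e:+; rest ⊤} | OUT={a:+; rest ⊤}
  B9: | IN={a:+; rest ⊤} | OUT=(all ⊤)

Merge at B2: IN[B2] = OUT[B1] = {a: ⊤, b: ⊤, c: ⊤, d: ⊤, e: +, f: ⊤}
Applying B2's transfer function to that IN value gives OUT[B2] (row B2 above).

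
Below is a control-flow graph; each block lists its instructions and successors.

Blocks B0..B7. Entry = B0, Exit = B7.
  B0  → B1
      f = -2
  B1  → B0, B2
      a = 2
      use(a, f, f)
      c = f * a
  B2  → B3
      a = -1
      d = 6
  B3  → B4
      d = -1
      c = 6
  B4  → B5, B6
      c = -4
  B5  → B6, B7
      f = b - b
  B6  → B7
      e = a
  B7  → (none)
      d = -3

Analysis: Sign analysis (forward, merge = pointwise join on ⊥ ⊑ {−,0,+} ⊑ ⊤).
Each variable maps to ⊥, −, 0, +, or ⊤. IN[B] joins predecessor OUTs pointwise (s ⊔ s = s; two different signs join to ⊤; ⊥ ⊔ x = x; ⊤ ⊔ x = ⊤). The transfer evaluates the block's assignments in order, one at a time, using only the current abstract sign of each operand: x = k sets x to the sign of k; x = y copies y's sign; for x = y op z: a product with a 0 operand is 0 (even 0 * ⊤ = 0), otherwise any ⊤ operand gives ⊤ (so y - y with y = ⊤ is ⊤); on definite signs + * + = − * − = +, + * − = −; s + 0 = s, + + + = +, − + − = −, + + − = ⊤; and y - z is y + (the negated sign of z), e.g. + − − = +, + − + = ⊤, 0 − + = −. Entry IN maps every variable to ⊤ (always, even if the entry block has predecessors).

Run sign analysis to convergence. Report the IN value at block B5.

Fixpoint table:
  B0:  IN=(all ⊤)  OUT={f:-; rest ⊤}
  B1:  IN={f:-; rest ⊤}  OUT={a:+, c:-, f:-; rest ⊤}
  B2:  IN={a:+, c:-, f:-; rest ⊤}  OUT={a:-, c:-, d:+, f:-; rest ⊤}
  B3:  IN={a:-, c:-, d:+, f:-; rest ⊤}  OUT={a:-, c:+, d:-, f:-; rest ⊤}
  B4:  IN={a:-, c:+, d:-, f:-; rest ⊤}  OUT={a:-, c:-, d:-, f:-; rest ⊤}
  B5:  IN={a:-, c:-, d:-, f:-; rest ⊤}  OUT={a:-, c:-, d:-; rest ⊤}
  B6:  IN={a:-, c:-, d:-; rest ⊤}  OUT={a:-, c:-, d:-, e:-; rest ⊤}
  B7:  IN={a:-, c:-, d:-; rest ⊤}  OUT={a:-, c:-, d:-; rest ⊤}

Merge at B5: IN[B5] = OUT[B4] = {a: -, b: ⊤, c: -, d: -, e: ⊤, f: -}

Answer: {a: -, b: ⊤, c: -, d: -, e: ⊤, f: -}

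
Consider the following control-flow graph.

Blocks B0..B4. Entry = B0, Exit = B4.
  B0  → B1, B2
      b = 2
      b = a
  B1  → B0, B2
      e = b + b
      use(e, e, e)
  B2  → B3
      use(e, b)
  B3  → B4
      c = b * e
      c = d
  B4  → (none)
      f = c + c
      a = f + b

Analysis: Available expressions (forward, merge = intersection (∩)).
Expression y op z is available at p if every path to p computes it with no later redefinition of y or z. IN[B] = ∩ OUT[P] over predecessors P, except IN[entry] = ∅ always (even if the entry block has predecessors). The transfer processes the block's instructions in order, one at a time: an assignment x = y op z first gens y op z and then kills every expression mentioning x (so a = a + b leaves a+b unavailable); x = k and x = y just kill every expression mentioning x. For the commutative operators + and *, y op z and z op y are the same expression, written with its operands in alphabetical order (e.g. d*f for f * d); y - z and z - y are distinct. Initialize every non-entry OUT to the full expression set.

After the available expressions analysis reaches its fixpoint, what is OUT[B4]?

Answer: {b*e, b+f, c+c}

Working:
Per-block solution:
  B0:  IN={}  OUT={}
  B1:  IN={}  OUT={b+b}
  B2:  IN={}  OUT={}
  B3:  IN={}  OUT={b*e}
  B4:  IN={b*e}  OUT={b*e, b+f, c+c}

Merge at B4: IN[B4] = OUT[B3] = {b*e}
Applying B4's transfer function to that IN value gives OUT[B4] (row B4 above).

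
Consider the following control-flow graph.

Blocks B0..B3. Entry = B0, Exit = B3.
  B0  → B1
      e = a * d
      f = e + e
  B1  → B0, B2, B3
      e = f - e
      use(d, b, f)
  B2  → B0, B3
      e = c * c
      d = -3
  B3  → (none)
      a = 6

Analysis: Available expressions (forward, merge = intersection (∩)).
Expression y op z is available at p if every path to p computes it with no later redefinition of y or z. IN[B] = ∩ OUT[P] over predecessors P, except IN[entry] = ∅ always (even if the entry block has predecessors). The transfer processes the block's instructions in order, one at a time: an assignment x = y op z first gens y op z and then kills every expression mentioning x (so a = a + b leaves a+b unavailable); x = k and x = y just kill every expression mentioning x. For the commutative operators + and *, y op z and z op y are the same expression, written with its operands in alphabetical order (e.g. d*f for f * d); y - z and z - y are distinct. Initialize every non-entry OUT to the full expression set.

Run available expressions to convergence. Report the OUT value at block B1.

Answer: {a*d}

Working:
Per-block solution:
  B0:   IN={}   OUT={a*d, e+e}
  B1:   IN={a*d, e+e}   OUT={a*d}
  B2:   IN={a*d}   OUT={c*c}
  B3:   IN={}   OUT={}

Merge at B1: IN[B1] = OUT[B0] = {a*d, e+e}
Applying B1's transfer function to that IN value gives OUT[B1] (row B1 above).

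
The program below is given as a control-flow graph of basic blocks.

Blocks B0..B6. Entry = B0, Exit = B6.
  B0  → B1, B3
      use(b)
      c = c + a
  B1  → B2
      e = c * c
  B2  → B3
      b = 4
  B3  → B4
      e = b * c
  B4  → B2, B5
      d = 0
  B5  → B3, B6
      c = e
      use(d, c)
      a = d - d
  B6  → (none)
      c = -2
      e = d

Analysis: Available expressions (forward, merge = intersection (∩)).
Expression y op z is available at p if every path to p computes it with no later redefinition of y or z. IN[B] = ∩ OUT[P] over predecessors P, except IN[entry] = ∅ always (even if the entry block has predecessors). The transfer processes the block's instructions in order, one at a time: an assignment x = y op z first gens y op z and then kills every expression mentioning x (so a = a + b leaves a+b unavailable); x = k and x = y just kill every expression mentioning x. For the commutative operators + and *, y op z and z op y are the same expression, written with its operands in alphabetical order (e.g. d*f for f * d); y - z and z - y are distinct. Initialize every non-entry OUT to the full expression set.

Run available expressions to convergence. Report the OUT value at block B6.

Answer: {d-d}

Derivation:
Fixpoint table:
  B0:   IN={}   OUT={}
  B1:   IN={}   OUT={c*c}
  B2:   IN={}   OUT={}
  B3:   IN={}   OUT={b*c}
  B4:   IN={b*c}   OUT={b*c}
  B5:   IN={b*c}   OUT={d-d}
  B6:   IN={d-d}   OUT={d-d}

Merge at B6: IN[B6] = OUT[B5] = {d-d}
Applying B6's transfer function to that IN value gives OUT[B6] (row B6 above).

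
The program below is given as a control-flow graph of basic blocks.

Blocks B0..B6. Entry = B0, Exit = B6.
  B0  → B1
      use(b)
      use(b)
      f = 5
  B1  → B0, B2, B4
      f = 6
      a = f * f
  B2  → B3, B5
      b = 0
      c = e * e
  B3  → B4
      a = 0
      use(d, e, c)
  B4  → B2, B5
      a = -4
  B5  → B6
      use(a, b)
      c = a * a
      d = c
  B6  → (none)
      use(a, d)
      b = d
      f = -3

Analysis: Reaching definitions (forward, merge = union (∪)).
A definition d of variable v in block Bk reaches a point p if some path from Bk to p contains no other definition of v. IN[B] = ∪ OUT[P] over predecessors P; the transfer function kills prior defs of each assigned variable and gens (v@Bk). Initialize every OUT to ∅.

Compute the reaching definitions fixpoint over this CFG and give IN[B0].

Answer: {a@B1, f@B1}

Trace:
Converged values:
  B0:  IN={a@B1, f@B1}  OUT={a@B1, f@B0}
  B1:  IN={a@B1, f@B0}  OUT={a@B1, f@B1}
  B2:  IN={a@B1, a@B4, b@B2, c@B2, f@B1}  OUT={a@B1, a@B4, b@B2, c@B2, f@B1}
  B3:  IN={a@B1, a@B4, b@B2, c@B2, f@B1}  OUT={a@B3, b@B2, c@B2, f@B1}
  B4:  IN={a@B1, a@B3, b@B2, c@B2, f@B1}  OUT={a@B4, b@B2, c@B2, f@B1}
  B5:  IN={a@B1, a@B4, b@B2, c@B2, f@B1}  OUT={a@B1, a@B4, b@B2, c@B5, d@B5, f@B1}
  B6:  IN={a@B1, a@B4, b@B2, c@B5, d@B5, f@B1}  OUT={a@B1, a@B4, b@B6, c@B5, d@B5, f@B6}

Merge at B0 (entry node, so the boundary value {} is joined with the incoming edge(s)): IN[B0] = {} ⊔ OUT[B1] = {a@B1, f@B1}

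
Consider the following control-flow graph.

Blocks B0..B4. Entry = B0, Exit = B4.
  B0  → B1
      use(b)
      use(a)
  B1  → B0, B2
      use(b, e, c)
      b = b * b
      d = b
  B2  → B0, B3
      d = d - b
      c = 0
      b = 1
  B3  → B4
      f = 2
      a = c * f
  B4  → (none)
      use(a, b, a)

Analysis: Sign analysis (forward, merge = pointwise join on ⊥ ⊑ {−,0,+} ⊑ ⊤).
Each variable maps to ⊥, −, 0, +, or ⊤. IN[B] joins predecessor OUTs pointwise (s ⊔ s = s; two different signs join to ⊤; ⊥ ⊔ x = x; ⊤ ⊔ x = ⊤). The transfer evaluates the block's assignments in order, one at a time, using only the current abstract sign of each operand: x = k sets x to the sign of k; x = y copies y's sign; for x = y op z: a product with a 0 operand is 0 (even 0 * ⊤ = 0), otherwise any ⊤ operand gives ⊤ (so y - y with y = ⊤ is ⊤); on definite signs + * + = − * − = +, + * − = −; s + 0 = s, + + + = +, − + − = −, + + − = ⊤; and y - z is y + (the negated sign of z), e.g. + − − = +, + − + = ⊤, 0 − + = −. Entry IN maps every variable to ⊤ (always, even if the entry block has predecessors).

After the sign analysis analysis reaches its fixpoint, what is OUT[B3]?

Answer: {a: 0, b: +, c: 0, d: ⊤, e: ⊤, f: +}

Derivation:
Fixpoint table:
  B0:  IN=(all ⊤)  OUT=(all ⊤)
  B1:  IN=(all ⊤)  OUT=(all ⊤)
  B2:  IN=(all ⊤)  OUT={b:+, c:0; rest ⊤}
  B3:  IN={b:+, c:0; rest ⊤}  OUT={a:0, b:+, c:0, f:+; rest ⊤}
  B4:  IN={a:0, b:+, c:0, f:+; rest ⊤}  OUT={a:0, b:+, c:0, f:+; rest ⊤}

Merge at B3: IN[B3] = OUT[B2] = {a: ⊤, b: +, c: 0, d: ⊤, e: ⊤, f: ⊤}
Applying B3's transfer function to that IN value gives OUT[B3] (row B3 above).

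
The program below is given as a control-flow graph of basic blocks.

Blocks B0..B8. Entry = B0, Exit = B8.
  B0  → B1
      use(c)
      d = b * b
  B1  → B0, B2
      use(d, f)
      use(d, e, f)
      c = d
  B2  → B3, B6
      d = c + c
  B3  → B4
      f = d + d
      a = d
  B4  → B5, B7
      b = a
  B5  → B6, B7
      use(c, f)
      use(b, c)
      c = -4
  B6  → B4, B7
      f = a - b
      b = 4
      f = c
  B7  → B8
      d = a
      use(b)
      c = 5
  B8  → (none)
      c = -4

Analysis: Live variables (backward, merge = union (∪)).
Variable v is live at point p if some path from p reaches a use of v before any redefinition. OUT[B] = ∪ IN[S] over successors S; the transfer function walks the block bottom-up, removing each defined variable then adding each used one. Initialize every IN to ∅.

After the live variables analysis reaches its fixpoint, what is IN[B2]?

Answer: {a, b, c}

Trace:
Per-block solution:
  B0:  IN={a, b, c, e, f}  OUT={a, b, d, e, f}
  B1:  IN={a, b, d, e, f}  OUT={a, b, c, e, f}
  B2:  IN={a, b, c}  OUT={a, b, c, d}
  B3:  IN={c, d}  OUT={a, c, f}
  B4:  IN={a, c, f}  OUT={a, b, c, f}
  B5:  IN={a, b, c, f}  OUT={a, b, c}
  B6:  IN={a, b, c}  OUT={a, b, c, f}
  B7:  IN={a, b}  OUT={}
  B8:  IN={}  OUT={}

Merge at B2: OUT[B2] = IN[B3] ⊔ IN[B6] = {a, b, c, d}
Applying B2's transfer function to that OUT value gives IN[B2] (row B2 above).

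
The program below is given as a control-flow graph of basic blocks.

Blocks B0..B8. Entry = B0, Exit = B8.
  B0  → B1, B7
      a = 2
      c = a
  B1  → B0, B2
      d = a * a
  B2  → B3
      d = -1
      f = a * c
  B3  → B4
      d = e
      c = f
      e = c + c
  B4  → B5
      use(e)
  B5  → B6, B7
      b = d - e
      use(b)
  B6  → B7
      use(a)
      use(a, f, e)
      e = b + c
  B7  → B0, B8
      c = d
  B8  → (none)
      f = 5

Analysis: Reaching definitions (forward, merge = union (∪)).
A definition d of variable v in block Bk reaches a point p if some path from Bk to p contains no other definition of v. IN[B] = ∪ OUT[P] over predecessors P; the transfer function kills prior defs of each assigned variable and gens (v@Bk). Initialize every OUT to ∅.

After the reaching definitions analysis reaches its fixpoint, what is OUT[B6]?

Answer: {a@B0, b@B5, c@B3, d@B3, e@B6, f@B2}

Trace:
Converged values:
  B0:   IN={a@B0, b@B5, c@B0, c@B7, d@B1, d@B3, e@B3, e@B6, f@B2}   OUT={a@B0, b@B5, c@B0, d@B1, d@B3, e@B3, e@B6, f@B2}
  B1:   IN={a@B0, b@B5, c@B0, d@B1, d@B3, e@B3, e@B6, f@B2}   OUT={a@B0, b@B5, c@B0, d@B1, e@B3, e@B6, f@B2}
  B2:   IN={a@B0, b@B5, c@B0, d@B1, e@B3, e@B6, f@B2}   OUT={a@B0, b@B5, c@B0, d@B2, e@B3, e@B6, f@B2}
  B3:   IN={a@B0, b@B5, c@B0, d@B2, e@B3, e@B6, f@B2}   OUT={a@B0, b@B5, c@B3, d@B3, e@B3, f@B2}
  B4:   IN={a@B0, b@B5, c@B3, d@B3, e@B3, f@B2}   OUT={a@B0, b@B5, c@B3, d@B3, e@B3, f@B2}
  B5:   IN={a@B0, b@B5, c@B3, d@B3, e@B3, f@B2}   OUT={a@B0, b@B5, c@B3, d@B3, e@B3, f@B2}
  B6:   IN={a@B0, b@B5, c@B3, d@B3, e@B3, f@B2}   OUT={a@B0, b@B5, c@B3, d@B3, e@B6, f@B2}
  B7:   IN={a@B0, b@B5, c@B0, c@B3, d@B1, d@B3, e@B3, e@B6, f@B2}   OUT={a@B0, b@B5, c@B7, d@B1, d@B3, e@B3, e@B6, f@B2}
  B8:   IN={a@B0, b@B5, c@B7, d@B1, d@B3, e@B3, e@B6, f@B2}   OUT={a@B0, b@B5, c@B7, d@B1, d@B3, e@B3, e@B6, f@B8}

Merge at B6: IN[B6] = OUT[B5] = {a@B0, b@B5, c@B3, d@B3, e@B3, f@B2}
Applying B6's transfer function to that IN value gives OUT[B6] (row B6 above).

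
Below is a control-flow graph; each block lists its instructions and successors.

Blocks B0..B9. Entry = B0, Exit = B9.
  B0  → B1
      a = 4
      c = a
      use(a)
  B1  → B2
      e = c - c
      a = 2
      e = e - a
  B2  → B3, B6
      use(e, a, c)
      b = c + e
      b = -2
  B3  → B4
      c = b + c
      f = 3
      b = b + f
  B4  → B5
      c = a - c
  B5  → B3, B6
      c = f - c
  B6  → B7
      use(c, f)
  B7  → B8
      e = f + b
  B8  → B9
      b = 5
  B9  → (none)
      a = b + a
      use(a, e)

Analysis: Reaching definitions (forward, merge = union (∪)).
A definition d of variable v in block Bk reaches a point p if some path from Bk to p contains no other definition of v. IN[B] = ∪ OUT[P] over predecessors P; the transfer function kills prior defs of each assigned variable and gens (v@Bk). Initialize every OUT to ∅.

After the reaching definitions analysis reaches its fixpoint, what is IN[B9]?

Answer: {a@B1, b@B8, c@B0, c@B5, e@B7, f@B3}

Derivation:
Converged values:
  B0: | IN={} | OUT={a@B0, c@B0}
  B1: | IN={a@B0, c@B0} | OUT={a@B1, c@B0, e@B1}
  B2: | IN={a@B1, c@B0, e@B1} | OUT={a@B1, b@B2, c@B0, e@B1}
  B3: | IN={a@B1, b@B2, b@B3, c@B0, c@B5, e@B1, f@B3} | OUT={a@B1, b@B3, c@B3, e@B1, f@B3}
  B4: | IN={a@B1, b@B3, c@B3, e@B1, f@B3} | OUT={a@B1, b@B3, c@B4, e@B1, f@B3}
  B5: | IN={a@B1, b@B3, c@B4, e@B1, f@B3} | OUT={a@B1, b@B3, c@B5, e@B1, f@B3}
  B6: | IN={a@B1, b@B2, b@B3, c@B0, c@B5, e@B1, f@B3} | OUT={a@B1, b@B2, b@B3, c@B0, c@B5, e@B1, f@B3}
  B7: | IN={a@B1, b@B2, b@B3, c@B0, c@B5, e@B1, f@B3} | OUT={a@B1, b@B2, b@B3, c@B0, c@B5, e@B7, f@B3}
  B8: | IN={a@B1, b@B2, b@B3, c@B0, c@B5, e@B7, f@B3} | OUT={a@B1, b@B8, c@B0, c@B5, e@B7, f@B3}
  B9: | IN={a@B1, b@B8, c@B0, c@B5, e@B7, f@B3} | OUT={a@B9, b@B8, c@B0, c@B5, e@B7, f@B3}

Merge at B9: IN[B9] = OUT[B8] = {a@B1, b@B8, c@B0, c@B5, e@B7, f@B3}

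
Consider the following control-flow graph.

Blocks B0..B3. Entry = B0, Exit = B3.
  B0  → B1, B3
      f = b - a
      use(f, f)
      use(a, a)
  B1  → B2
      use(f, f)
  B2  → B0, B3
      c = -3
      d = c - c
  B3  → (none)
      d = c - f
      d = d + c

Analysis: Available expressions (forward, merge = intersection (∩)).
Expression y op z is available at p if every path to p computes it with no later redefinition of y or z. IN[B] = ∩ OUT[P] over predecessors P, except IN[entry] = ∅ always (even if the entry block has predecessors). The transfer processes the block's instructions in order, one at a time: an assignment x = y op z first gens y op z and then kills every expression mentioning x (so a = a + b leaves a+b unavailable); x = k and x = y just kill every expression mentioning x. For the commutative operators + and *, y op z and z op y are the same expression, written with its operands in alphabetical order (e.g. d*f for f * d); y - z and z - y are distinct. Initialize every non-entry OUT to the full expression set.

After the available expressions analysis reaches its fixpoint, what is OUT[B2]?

Converged values:
  B0:   IN={}   OUT={b-a}
  B1:   IN={b-a}   OUT={b-a}
  B2:   IN={b-a}   OUT={b-a, c-c}
  B3:   IN={b-a}   OUT={b-a, c-f}

Merge at B2: IN[B2] = OUT[B1] = {b-a}
Applying B2's transfer function to that IN value gives OUT[B2] (row B2 above).

Answer: {b-a, c-c}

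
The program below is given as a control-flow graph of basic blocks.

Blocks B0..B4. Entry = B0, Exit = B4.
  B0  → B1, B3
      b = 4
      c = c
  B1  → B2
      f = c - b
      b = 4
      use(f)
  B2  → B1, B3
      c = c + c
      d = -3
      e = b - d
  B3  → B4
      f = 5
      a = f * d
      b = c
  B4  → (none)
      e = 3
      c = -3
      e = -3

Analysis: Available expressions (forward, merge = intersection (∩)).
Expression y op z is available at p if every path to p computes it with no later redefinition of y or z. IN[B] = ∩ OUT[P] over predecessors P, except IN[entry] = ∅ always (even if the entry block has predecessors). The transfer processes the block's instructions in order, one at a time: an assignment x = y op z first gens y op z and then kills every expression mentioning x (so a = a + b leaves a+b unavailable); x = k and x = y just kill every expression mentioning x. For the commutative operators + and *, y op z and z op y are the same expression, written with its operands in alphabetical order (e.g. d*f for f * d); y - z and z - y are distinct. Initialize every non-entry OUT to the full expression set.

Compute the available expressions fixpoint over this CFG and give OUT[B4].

Converged values:
  B0:  IN={}  OUT={}
  B1:  IN={}  OUT={}
  B2:  IN={}  OUT={b-d}
  B3:  IN={}  OUT={d*f}
  B4:  IN={d*f}  OUT={d*f}

Merge at B4: IN[B4] = OUT[B3] = {d*f}
Applying B4's transfer function to that IN value gives OUT[B4] (row B4 above).

Answer: {d*f}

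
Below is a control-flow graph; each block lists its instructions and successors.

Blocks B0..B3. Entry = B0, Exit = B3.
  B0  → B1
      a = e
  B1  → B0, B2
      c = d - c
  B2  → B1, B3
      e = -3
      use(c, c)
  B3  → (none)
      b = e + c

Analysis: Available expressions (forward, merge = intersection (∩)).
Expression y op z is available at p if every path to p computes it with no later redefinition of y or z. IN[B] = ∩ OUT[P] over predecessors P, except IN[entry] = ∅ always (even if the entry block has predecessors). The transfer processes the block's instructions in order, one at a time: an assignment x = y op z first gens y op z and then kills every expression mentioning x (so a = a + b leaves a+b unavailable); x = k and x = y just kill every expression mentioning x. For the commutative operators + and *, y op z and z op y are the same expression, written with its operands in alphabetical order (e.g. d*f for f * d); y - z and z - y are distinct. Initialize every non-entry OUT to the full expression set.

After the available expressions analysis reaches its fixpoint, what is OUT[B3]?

Answer: {c+e}

Trace:
Fixpoint table:
  B0:  IN={}  OUT={}
  B1:  IN={}  OUT={}
  B2:  IN={}  OUT={}
  B3:  IN={}  OUT={c+e}

Merge at B3: IN[B3] = OUT[B2] = {}
Applying B3's transfer function to that IN value gives OUT[B3] (row B3 above).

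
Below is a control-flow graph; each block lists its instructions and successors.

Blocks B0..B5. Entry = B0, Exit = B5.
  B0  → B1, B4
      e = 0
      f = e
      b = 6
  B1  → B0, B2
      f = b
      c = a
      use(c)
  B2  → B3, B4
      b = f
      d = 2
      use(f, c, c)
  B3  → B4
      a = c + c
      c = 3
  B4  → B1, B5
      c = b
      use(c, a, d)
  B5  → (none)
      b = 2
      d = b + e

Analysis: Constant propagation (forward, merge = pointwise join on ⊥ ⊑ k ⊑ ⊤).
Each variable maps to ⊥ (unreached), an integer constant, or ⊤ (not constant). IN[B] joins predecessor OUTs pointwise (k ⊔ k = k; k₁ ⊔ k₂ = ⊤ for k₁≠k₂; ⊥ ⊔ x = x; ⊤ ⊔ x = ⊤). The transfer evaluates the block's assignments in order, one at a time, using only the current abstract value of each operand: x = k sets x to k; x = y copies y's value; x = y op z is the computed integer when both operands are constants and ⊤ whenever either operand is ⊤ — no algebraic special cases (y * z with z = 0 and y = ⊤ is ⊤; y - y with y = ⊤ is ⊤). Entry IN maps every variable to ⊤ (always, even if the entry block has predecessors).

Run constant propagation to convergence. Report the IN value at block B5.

Fixpoint table:
  B0:   IN=(all ⊤)   OUT={b:6, e:0, f:0; rest ⊤}
  B1:   IN={b:6, e:0; rest ⊤}   OUT={b:6, e:0, f:6; rest ⊤}
  B2:   IN={b:6, e:0, f:6; rest ⊤}   OUT={b:6, d:2, e:0, f:6; rest ⊤}
  B3:   IN={b:6, d:2, e:0, f:6; rest ⊤}   OUT={b:6, c:3, d:2, e:0, f:6; rest ⊤}
  B4:   IN={b:6, e:0; rest ⊤}   OUT={b:6, c:6, e:0; rest ⊤}
  B5:   IN={b:6, c:6, e:0; rest ⊤}   OUT={b:2, c:6, d:2, e:0; rest ⊤}

Merge at B5: IN[B5] = OUT[B4] = {a: ⊤, b: 6, c: 6, d: ⊤, e: 0, f: ⊤}

Answer: {a: ⊤, b: 6, c: 6, d: ⊤, e: 0, f: ⊤}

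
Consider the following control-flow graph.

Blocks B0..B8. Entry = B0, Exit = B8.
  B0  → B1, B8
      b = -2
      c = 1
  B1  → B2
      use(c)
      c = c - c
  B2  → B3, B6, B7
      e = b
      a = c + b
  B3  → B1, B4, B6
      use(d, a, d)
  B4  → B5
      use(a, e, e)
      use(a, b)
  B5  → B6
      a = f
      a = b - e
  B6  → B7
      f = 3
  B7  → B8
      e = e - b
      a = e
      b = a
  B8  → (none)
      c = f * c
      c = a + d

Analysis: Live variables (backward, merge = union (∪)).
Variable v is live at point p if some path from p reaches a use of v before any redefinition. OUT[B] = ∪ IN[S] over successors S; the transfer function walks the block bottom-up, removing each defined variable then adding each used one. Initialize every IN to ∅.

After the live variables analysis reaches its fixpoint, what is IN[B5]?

Converged values:
  B0: | IN={a, d, f} | OUT={a, b, c, d, f}
  B1: | IN={b, c, d, f} | OUT={b, c, d, f}
  B2: | IN={b, c, d, f} | OUT={a, b, c, d, e, f}
  B3: | IN={a, b, c, d, e, f} | OUT={a, b, c, d, e, f}
  B4: | IN={a, b, c, d, e, f} | OUT={b, c, d, e, f}
  B5: | IN={b, c, d, e, f} | OUT={b, c, d, e}
  B6: | IN={b, c, d, e} | OUT={b, c, d, e, f}
  B7: | IN={b, c, d, e, f} | OUT={a, c, d, f}
  B8: | IN={a, c, d, f} | OUT={}

Merge at B5: OUT[B5] = IN[B6] = {b, c, d, e}
Applying B5's transfer function to that OUT value gives IN[B5] (row B5 above).

Answer: {b, c, d, e, f}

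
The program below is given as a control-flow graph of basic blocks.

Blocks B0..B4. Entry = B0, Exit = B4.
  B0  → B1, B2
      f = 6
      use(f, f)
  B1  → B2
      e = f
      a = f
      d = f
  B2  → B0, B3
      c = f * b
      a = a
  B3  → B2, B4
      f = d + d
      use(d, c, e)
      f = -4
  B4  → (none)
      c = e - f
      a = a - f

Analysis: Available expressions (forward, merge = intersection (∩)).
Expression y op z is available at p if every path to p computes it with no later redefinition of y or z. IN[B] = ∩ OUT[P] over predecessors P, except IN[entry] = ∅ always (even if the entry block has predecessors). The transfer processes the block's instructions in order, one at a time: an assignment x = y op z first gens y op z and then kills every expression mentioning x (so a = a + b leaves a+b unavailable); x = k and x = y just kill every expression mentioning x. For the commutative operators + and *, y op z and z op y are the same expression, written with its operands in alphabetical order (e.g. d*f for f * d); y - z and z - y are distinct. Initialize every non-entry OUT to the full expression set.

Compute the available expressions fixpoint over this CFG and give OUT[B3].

Per-block solution:
  B0: | IN={} | OUT={}
  B1: | IN={} | OUT={}
  B2: | IN={} | OUT={b*f}
  B3: | IN={b*f} | OUT={d+d}
  B4: | IN={d+d} | OUT={d+d, e-f}

Merge at B3: IN[B3] = OUT[B2] = {b*f}
Applying B3's transfer function to that IN value gives OUT[B3] (row B3 above).

Answer: {d+d}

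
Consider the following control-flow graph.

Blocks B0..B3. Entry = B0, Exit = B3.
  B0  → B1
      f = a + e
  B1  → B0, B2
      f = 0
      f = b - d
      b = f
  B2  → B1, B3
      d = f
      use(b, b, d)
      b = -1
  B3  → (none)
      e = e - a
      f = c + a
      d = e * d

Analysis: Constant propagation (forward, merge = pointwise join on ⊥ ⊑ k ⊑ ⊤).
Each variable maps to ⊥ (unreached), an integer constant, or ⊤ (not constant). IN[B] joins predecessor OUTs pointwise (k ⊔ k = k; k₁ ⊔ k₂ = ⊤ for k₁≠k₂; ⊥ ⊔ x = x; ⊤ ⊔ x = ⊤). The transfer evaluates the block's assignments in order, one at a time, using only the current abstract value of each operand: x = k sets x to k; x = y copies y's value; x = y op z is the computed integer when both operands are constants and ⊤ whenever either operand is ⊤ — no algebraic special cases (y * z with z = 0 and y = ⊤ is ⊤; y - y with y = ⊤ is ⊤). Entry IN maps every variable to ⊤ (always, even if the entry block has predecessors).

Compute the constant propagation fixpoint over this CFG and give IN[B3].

Answer: {a: ⊤, b: -1, c: ⊤, d: ⊤, e: ⊤, f: ⊤}

Derivation:
Fixpoint table:
  B0:   IN=(all ⊤)   OUT=(all ⊤)
  B1:   IN=(all ⊤)   OUT=(all ⊤)
  B2:   IN=(all ⊤)   OUT={b:-1; rest ⊤}
  B3:   IN={b:-1; rest ⊤}   OUT={b:-1; rest ⊤}

Merge at B3: IN[B3] = OUT[B2] = {a: ⊤, b: -1, c: ⊤, d: ⊤, e: ⊤, f: ⊤}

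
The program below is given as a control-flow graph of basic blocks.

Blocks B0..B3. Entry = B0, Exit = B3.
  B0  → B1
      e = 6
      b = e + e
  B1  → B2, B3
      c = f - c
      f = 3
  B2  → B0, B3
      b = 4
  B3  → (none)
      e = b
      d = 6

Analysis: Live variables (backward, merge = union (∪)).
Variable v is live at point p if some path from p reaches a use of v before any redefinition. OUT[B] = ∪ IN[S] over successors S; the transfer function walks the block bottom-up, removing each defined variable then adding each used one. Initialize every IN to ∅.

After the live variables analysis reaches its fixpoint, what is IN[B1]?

Fixpoint table:
  B0:  IN={c, f}  OUT={b, c, f}
  B1:  IN={b, c, f}  OUT={b, c, f}
  B2:  IN={c, f}  OUT={b, c, f}
  B3:  IN={b}  OUT={}

Merge at B1: OUT[B1] = IN[B2] ⊔ IN[B3] = {b, c, f}
Applying B1's transfer function to that OUT value gives IN[B1] (row B1 above).

Answer: {b, c, f}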